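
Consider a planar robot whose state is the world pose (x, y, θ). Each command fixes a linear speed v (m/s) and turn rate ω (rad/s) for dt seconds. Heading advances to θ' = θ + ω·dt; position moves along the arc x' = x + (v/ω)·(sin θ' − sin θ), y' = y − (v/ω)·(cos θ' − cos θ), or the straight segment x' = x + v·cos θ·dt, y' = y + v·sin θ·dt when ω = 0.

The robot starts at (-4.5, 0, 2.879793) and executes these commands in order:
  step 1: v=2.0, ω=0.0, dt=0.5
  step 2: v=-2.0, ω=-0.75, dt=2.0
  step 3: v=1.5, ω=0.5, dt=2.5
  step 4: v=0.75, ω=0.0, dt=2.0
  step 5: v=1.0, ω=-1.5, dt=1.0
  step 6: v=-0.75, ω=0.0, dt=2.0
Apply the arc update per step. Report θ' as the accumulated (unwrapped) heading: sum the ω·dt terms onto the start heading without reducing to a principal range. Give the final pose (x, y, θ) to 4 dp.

step 1: θ'=2.8798 (straight) → pose (-5.4659, 0.2588, 2.8798)
step 2: θ'=1.3798 (R=2.6667) → pose (-3.5379, -2.8232, 1.3798)
step 3: θ'=2.6298 (R=3.0000) → pose (-5.0141, 0.3619, 2.6298)
step 4: θ'=2.6298 (straight) → pose (-6.3219, 1.0965, 2.6298)
step 5: θ'=1.1298 (R=-0.6667) → pose (-6.5983, 1.9623, 1.1298)
step 6: θ'=1.1298 (straight) → pose (-7.2386, 0.6058, 1.1298)

(-7.2386, 0.6058, 1.1298)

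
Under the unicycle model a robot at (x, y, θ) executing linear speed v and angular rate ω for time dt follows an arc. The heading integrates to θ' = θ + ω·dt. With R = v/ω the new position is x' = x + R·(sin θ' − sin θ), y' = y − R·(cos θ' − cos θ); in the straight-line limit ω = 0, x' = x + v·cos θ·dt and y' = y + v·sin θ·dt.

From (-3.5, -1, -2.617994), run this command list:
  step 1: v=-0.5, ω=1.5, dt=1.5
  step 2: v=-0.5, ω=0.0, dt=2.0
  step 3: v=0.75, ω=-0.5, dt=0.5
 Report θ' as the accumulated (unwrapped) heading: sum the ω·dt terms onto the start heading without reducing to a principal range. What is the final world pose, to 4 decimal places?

step 1: θ'=-0.3680 (R=-0.3333) → pose (-3.5468, -0.4003, -0.3680)
step 2: θ'=-0.3680 (straight) → pose (-4.4798, -0.0406, -0.3680)
step 3: θ'=-0.6180 (R=-1.5000) → pose (-4.1503, -0.2176, -0.6180)

(-4.1503, -0.2176, -0.6180)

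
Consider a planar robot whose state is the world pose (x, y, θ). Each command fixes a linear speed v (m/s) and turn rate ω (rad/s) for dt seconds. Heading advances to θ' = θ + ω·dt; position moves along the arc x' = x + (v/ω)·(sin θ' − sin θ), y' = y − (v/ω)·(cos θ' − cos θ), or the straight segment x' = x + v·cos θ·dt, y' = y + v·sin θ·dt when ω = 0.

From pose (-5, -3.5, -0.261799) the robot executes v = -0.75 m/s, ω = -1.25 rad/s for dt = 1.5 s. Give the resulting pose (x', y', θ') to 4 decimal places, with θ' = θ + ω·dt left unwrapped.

(-5.3511, -2.5987, -2.1368)

θ' = -0.2618 + -1.25·1.5 = -2.1368
R = v/ω = -0.75/-1.25 = 0.6000
x' = -5 + 0.6000·(sin -2.1368 − sin -0.2618) = -5.3511
y' = -3.5 − 0.6000·(cos -2.1368 − cos -0.2618) = -2.5987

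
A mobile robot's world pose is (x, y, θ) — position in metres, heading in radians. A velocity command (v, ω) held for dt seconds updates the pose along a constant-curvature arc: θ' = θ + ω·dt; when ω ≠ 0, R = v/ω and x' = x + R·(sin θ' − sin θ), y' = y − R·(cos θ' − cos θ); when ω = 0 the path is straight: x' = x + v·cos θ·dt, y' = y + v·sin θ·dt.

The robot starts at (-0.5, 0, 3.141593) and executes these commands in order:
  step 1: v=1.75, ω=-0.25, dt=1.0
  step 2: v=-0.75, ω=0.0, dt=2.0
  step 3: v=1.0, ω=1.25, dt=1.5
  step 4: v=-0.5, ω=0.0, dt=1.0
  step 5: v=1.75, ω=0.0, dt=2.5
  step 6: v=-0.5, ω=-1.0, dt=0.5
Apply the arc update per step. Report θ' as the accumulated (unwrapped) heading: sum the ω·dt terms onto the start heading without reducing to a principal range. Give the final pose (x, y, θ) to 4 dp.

step 1: θ'=2.8916 (R=-7.0000) → pose (-2.2318, 0.2176, 2.8916)
step 2: θ'=2.8916 (straight) → pose (-0.7785, -0.1535, 2.8916)
step 3: θ'=4.7666 (R=0.8000) → pose (-1.7752, -0.9720, 4.7666)
step 4: θ'=4.7666 (straight) → pose (-1.8023, -0.4727, 4.7666)
step 5: θ'=4.7666 (straight) → pose (-1.5653, -4.8413, 4.7666)
step 6: θ'=4.2666 (R=0.5000) → pose (-1.5171, -4.5986, 4.2666)

(-1.5171, -4.5986, 4.2666)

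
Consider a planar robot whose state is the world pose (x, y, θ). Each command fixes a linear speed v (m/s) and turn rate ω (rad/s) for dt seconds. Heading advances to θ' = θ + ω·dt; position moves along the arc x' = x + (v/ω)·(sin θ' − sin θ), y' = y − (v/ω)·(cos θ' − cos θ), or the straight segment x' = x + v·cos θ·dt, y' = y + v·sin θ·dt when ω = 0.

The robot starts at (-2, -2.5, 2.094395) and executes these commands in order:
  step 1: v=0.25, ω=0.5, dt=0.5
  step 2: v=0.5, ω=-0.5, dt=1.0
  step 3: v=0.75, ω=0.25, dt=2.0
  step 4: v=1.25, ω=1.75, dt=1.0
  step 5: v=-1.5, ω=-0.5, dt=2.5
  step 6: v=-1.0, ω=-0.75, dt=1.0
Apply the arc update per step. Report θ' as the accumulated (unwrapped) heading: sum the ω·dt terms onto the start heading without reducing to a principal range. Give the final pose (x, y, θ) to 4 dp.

(-0.0702, -0.2497, 2.0944)

step 1: θ'=2.3444 (R=0.5000) → pose (-2.0753, -2.4006, 2.3444)
step 2: θ'=1.8444 (R=-1.0000) → pose (-2.3227, -1.9721, 1.8444)
step 3: θ'=2.3444 (R=3.0000) → pose (-3.0649, -0.6866, 2.3444)
step 4: θ'=4.0944 (R=0.7143) → pose (-4.1581, -0.7718, 4.0944)
step 5: θ'=2.8444 (R=3.0000) → pose (-0.8344, 0.3585, 2.8444)
step 6: θ'=2.0944 (R=1.3333) → pose (-0.0702, -0.2497, 2.0944)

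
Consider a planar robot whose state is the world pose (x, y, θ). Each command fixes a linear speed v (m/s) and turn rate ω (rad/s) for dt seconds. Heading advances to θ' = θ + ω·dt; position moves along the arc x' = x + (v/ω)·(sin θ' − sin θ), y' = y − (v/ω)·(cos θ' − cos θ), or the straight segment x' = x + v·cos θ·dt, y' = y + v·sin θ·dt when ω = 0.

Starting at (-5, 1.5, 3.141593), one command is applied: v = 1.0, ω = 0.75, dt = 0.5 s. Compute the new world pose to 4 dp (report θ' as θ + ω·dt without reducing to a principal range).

θ' = 3.1416 + 0.75·0.5 = 3.5166
R = v/ω = 1.0/0.75 = 1.3333
x' = -5 + 1.3333·(sin 3.5166 − sin 3.1416) = -5.4884
y' = 1.5 − 1.3333·(cos 3.5166 − cos 3.1416) = 1.4073

(-5.4884, 1.4073, 3.5166)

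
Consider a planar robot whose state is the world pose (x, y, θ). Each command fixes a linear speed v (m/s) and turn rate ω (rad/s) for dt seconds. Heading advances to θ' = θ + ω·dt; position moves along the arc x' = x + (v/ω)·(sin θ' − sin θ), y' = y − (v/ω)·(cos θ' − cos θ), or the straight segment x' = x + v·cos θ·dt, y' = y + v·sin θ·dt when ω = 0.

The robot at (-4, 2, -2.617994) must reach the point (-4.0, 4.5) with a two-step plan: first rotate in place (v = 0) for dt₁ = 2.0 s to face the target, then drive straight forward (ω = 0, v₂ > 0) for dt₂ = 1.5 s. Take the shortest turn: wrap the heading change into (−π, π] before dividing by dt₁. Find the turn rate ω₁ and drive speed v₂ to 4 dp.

heading to target = atan2(4.5−2, -4−-4) = 1.5708
Δθ = wrap(1.5708 − -2.6180) = -2.0944; ω₁ = Δθ/dt₁ = -1.0472
distance = √((-4−-4)² + (4.5−2)²) = 2.5000; v₂ = distance/dt₂ = 1.6667

ω₁ = -1.0472, v₂ = 1.6667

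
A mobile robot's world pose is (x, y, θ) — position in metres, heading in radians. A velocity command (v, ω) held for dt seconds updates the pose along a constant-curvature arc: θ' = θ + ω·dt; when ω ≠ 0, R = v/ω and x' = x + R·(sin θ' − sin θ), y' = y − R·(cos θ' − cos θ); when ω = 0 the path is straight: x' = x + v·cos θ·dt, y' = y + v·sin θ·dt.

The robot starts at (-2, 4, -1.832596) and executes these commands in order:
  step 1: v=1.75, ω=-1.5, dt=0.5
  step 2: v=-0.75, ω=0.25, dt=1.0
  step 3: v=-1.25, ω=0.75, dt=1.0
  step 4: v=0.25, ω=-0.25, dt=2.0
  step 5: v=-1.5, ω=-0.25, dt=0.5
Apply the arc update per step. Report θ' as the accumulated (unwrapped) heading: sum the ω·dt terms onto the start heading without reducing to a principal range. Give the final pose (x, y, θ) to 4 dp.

(-1.1887, 5.0676, -2.2076)

step 1: θ'=-2.5826 (R=-1.1667) → pose (-2.5082, 3.3129, -2.5826)
step 2: θ'=-2.3326 (R=-3.0000) → pose (-1.9284, 3.7856, -2.3326)
step 3: θ'=-1.5826 (R=-1.6667) → pose (-1.4679, 4.9163, -1.5826)
step 4: θ'=-2.0826 (R=-1.0000) → pose (-1.5959, 4.4383, -2.0826)
step 5: θ'=-2.2076 (R=6.0000) → pose (-1.1887, 5.0676, -2.2076)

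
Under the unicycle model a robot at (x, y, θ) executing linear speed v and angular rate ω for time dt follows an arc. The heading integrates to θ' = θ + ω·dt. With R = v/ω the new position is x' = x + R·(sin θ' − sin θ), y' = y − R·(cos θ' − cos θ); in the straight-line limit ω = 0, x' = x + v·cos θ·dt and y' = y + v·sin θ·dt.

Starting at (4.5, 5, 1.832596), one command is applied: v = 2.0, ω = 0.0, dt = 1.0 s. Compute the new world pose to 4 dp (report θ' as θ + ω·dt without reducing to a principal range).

θ' = 1.8326 + 0.0·1.0 = 1.8326
ω = 0 → straight: x' = 4.5 + 2.0·cos(1.8326)·1.0 = 3.9824
y' = 5 + 2.0·sin(1.8326)·1.0 = 6.9319

(3.9824, 6.9319, 1.8326)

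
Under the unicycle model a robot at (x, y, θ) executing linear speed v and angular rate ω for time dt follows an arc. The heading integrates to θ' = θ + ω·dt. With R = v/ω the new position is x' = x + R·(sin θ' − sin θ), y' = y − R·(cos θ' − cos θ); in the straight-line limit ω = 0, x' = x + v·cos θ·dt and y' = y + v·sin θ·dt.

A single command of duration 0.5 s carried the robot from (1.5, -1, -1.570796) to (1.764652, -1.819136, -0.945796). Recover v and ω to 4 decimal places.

Δθ = -0.945796 − -1.570796 = 0.625000
ω = Δθ/dt = 0.625000/0.5 = 1.2500
R = −Δy/(cos θ' − cos θ) = 1.4000
v = R·ω = 1.4000·1.2500 = 1.7500

v = 1.7500, ω = 1.2500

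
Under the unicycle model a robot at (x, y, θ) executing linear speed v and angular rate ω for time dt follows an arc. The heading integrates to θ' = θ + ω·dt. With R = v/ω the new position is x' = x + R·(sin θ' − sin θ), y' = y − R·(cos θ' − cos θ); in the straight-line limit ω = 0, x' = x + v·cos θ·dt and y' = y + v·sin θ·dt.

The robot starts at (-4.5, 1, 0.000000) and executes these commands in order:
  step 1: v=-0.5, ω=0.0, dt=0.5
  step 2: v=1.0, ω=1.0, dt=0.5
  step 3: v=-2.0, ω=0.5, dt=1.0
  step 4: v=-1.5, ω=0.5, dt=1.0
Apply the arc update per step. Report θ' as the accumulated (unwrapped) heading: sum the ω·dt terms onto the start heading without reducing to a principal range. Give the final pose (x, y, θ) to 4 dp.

(-6.1868, -1.6354, 1.5000)

step 1: θ'=0.0000 (straight) → pose (-4.7500, 1.0000, 0.0000)
step 2: θ'=0.5000 (R=1.0000) → pose (-4.2706, 1.1224, 0.5000)
step 3: θ'=1.0000 (R=-4.0000) → pose (-5.7188, -0.2267, 1.0000)
step 4: θ'=1.5000 (R=-3.0000) → pose (-6.1868, -1.6354, 1.5000)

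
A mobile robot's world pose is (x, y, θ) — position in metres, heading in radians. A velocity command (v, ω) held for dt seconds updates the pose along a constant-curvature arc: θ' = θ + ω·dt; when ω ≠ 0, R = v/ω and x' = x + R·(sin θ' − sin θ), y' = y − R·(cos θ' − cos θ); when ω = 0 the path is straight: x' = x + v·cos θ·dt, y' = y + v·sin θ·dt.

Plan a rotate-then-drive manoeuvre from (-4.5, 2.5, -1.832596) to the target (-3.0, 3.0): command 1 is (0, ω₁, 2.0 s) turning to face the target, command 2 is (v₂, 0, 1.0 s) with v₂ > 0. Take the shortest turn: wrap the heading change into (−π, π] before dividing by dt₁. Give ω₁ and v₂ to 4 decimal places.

ω₁ = 1.0772, v₂ = 1.5811

heading to target = atan2(3−2.5, -3−-4.5) = 0.3218
Δθ = wrap(0.3218 − -1.8326) = 2.1543; ω₁ = Δθ/dt₁ = 1.0772
distance = √((-3−-4.5)² + (3−2.5)²) = 1.5811; v₂ = distance/dt₂ = 1.5811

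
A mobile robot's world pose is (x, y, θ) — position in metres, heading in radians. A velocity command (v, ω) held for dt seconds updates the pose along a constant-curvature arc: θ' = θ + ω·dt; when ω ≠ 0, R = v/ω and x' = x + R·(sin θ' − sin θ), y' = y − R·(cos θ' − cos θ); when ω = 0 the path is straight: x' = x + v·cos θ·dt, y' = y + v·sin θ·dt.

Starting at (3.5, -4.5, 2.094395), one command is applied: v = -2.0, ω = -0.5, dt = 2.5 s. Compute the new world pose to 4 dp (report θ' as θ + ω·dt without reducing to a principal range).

(3.0262, -9.1567, 0.8444)

θ' = 2.0944 + -0.5·2.5 = 0.8444
R = v/ω = -2.0/-0.5 = 4.0000
x' = 3.5 + 4.0000·(sin 0.8444 − sin 2.0944) = 3.0262
y' = -4.5 − 4.0000·(cos 0.8444 − cos 2.0944) = -9.1567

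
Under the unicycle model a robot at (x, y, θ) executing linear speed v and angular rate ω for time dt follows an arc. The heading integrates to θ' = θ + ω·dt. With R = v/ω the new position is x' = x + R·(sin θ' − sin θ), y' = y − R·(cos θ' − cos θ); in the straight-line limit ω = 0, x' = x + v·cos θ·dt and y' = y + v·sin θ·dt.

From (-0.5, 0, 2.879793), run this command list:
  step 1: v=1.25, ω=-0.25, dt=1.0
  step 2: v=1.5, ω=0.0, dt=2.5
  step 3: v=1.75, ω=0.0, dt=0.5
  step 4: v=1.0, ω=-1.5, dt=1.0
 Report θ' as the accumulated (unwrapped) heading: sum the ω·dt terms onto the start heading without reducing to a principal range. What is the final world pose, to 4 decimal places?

(-5.9634, 3.6012, 1.1298)

step 1: θ'=2.6298 (R=-5.0000) → pose (-1.6546, 0.4703, 2.6298)
step 2: θ'=2.6298 (straight) → pose (-4.9241, 2.3069, 2.6298)
step 3: θ'=2.6298 (straight) → pose (-5.6870, 2.7354, 2.6298)
step 4: θ'=1.1298 (R=-0.6667) → pose (-5.9634, 3.6012, 1.1298)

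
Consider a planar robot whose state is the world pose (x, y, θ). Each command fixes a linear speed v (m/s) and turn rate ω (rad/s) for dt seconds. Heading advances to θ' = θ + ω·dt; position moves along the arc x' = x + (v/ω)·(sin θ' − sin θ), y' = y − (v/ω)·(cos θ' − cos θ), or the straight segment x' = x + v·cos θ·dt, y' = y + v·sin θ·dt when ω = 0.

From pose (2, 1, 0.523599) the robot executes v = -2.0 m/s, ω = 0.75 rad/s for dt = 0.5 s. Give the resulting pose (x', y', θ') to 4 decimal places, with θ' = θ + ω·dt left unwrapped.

θ' = 0.5236 + 0.75·0.5 = 0.8986
R = v/ω = -2.0/0.75 = -2.6667
x' = 2 + -2.6667·(sin 0.8986 − sin 0.5236) = 1.2468
y' = 1 − -2.6667·(cos 0.8986 − cos 0.5236) = 0.3512

(1.2468, 0.3512, 0.8986)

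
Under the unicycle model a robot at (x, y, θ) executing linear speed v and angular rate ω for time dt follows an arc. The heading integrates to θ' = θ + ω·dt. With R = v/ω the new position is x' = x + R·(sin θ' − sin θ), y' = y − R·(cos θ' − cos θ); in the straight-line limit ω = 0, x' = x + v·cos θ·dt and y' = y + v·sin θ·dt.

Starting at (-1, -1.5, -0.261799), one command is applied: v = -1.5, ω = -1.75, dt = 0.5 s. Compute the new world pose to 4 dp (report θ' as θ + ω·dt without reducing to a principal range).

(-1.5558, -1.0325, -1.1368)

θ' = -0.2618 + -1.75·0.5 = -1.1368
R = v/ω = -1.5/-1.75 = 0.8571
x' = -1 + 0.8571·(sin -1.1368 − sin -0.2618) = -1.5558
y' = -1.5 − 0.8571·(cos -1.1368 − cos -0.2618) = -1.0325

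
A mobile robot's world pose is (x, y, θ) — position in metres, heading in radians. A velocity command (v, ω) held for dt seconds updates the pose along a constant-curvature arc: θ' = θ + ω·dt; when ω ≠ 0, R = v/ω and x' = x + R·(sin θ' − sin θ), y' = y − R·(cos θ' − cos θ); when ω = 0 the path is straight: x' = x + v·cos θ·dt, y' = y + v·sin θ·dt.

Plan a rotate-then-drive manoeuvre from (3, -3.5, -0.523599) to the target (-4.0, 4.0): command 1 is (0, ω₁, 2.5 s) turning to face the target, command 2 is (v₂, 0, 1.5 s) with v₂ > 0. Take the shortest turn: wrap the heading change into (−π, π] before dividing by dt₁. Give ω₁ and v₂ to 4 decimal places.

heading to target = atan2(4−-3.5, -4−3) = 2.3217
Δθ = wrap(2.3217 − -0.5236) = 2.8453; ω₁ = Δθ/dt₁ = 1.1381
distance = √((-4−3)² + (4−-3.5)²) = 10.2591; v₂ = distance/dt₂ = 6.8394

ω₁ = 1.1381, v₂ = 6.8394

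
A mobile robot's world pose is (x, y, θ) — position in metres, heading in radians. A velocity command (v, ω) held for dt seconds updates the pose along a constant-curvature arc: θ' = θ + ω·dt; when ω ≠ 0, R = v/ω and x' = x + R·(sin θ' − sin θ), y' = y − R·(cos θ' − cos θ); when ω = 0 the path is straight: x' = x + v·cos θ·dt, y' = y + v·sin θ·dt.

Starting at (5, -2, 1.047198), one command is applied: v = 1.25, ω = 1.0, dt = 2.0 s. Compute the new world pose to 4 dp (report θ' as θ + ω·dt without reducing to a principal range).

θ' = 1.0472 + 1.0·2.0 = 3.0472
R = v/ω = 1.25/1.0 = 1.2500
x' = 5 + 1.2500·(sin 3.0472 − sin 1.0472) = 4.0353
y' = -2 − 1.2500·(cos 3.0472 − cos 1.0472) = -0.1306

(4.0353, -0.1306, 3.0472)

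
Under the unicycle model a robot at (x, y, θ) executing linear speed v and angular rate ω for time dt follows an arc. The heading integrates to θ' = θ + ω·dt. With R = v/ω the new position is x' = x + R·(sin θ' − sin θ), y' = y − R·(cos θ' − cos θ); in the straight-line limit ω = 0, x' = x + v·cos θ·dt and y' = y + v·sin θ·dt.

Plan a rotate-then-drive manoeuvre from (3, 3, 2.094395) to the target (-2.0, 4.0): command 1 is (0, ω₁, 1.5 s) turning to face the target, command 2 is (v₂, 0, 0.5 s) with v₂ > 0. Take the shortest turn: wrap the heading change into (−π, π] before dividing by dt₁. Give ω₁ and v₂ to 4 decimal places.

ω₁ = 0.5665, v₂ = 10.1980

heading to target = atan2(4−3, -2−3) = 2.9442
Δθ = wrap(2.9442 − 2.0944) = 0.8498; ω₁ = Δθ/dt₁ = 0.5665
distance = √((-2−3)² + (4−3)²) = 5.0990; v₂ = distance/dt₂ = 10.1980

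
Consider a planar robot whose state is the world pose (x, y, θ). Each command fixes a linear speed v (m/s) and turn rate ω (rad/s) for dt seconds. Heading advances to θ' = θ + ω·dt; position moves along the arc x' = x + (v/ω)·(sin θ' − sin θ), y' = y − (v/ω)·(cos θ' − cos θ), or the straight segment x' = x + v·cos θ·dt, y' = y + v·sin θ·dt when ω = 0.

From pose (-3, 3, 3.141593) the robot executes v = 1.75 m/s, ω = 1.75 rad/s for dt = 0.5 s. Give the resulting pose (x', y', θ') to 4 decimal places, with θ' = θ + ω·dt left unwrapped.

(-3.7675, 2.6410, 4.0166)

θ' = 3.1416 + 1.75·0.5 = 4.0166
R = v/ω = 1.75/1.75 = 1.0000
x' = -3 + 1.0000·(sin 4.0166 − sin 3.1416) = -3.7675
y' = 3 − 1.0000·(cos 4.0166 − cos 3.1416) = 2.6410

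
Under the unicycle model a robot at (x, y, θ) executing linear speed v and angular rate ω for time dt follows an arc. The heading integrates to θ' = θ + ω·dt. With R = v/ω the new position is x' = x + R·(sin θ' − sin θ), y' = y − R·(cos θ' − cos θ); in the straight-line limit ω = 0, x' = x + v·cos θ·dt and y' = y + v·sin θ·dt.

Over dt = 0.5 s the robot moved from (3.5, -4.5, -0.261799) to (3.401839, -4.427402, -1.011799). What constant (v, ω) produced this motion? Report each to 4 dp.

v = -0.2500, ω = -1.5000

Δθ = -1.011799 − -0.261799 = -0.750000
ω = Δθ/dt = -0.750000/0.5 = -1.5000
R = Δx/(sin θ' − sin θ) = 0.1667
v = R·ω = 0.1667·-1.5000 = -0.2500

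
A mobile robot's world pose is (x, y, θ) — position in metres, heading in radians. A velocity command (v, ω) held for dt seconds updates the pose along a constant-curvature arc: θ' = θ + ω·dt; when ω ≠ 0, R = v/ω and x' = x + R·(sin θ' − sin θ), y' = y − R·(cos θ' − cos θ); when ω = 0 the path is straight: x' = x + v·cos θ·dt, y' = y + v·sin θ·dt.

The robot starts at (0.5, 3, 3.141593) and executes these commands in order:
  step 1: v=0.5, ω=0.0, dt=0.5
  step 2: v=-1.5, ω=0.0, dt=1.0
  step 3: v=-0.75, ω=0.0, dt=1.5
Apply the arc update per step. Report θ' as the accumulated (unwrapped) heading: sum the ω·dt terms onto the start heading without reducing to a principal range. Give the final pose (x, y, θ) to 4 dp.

step 1: θ'=3.1416 (straight) → pose (0.2500, 3.0000, 3.1416)
step 2: θ'=3.1416 (straight) → pose (1.7500, 3.0000, 3.1416)
step 3: θ'=3.1416 (straight) → pose (2.8750, 3.0000, 3.1416)

(2.8750, 3.0000, 3.1416)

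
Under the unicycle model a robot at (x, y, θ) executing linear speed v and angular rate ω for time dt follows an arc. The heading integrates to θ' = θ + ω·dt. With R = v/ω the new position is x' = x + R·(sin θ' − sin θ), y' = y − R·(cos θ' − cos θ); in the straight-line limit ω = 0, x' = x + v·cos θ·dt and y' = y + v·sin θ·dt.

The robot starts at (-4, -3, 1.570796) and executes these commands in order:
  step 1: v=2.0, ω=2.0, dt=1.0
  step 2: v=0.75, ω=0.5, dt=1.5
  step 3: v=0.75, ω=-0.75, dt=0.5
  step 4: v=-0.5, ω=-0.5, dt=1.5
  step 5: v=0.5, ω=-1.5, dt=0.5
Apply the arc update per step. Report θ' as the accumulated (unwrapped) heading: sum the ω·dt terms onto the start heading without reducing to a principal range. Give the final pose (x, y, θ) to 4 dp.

(-5.9480, -2.8123, 2.4458)

step 1: θ'=3.5708 (R=1.0000) → pose (-5.4161, -2.0907, 3.5708)
step 2: θ'=4.3208 (R=1.5000) → pose (-6.1784, -2.8822, 4.3208)
step 3: θ'=3.9458 (R=-1.0000) → pose (-6.3824, -3.1942, 3.9458)
step 4: θ'=3.1958 (R=1.0000) → pose (-5.7163, -2.8893, 3.1958)
step 5: θ'=2.4458 (R=-0.3333) → pose (-5.9480, -2.8123, 2.4458)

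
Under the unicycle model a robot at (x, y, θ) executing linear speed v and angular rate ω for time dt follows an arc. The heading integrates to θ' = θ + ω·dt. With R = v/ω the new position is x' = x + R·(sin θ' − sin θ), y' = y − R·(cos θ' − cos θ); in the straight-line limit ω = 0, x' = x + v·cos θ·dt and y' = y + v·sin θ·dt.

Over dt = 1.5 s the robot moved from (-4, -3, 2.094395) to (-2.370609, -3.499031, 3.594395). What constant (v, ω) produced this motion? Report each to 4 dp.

Δθ = 3.594395 − 2.094395 = 1.500000
ω = Δθ/dt = 1.500000/1.5 = 1.0000
R = Δx/(sin θ' − sin θ) = -1.2500
v = R·ω = -1.2500·1.0000 = -1.2500

v = -1.2500, ω = 1.0000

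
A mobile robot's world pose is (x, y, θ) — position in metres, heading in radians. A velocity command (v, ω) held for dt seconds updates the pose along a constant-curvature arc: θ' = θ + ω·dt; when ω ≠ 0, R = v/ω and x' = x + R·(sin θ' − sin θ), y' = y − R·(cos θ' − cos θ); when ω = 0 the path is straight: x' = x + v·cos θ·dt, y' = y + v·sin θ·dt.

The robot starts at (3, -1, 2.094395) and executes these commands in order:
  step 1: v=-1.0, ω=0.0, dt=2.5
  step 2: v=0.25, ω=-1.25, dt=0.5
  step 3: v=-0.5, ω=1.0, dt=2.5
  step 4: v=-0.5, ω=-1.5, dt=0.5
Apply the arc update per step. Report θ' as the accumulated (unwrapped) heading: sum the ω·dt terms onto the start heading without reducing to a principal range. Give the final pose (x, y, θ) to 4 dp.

(5.3095, -3.3269, 3.2194)

step 1: θ'=2.0944 (straight) → pose (4.2500, -3.1651, 2.0944)
step 2: θ'=1.4694 (R=-0.2000) → pose (4.2242, -3.0448, 1.4694)
step 3: θ'=3.9694 (R=-0.5000) → pose (5.0899, -3.4337, 3.9694)
step 4: θ'=3.2194 (R=0.3333) → pose (5.3095, -3.3269, 3.2194)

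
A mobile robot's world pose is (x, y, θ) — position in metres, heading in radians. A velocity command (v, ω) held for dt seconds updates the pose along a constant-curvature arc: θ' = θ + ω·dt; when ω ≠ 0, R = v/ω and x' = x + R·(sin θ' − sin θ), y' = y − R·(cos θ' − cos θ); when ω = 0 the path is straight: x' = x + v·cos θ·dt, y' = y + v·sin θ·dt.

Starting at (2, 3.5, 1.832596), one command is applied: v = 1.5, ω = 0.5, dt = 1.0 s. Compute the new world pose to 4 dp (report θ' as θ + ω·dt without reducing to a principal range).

(1.2730, 4.7942, 2.3326)

θ' = 1.8326 + 0.5·1.0 = 2.3326
R = v/ω = 1.5/0.5 = 3.0000
x' = 2 + 3.0000·(sin 2.3326 − sin 1.8326) = 1.2730
y' = 3.5 − 3.0000·(cos 2.3326 − cos 1.8326) = 4.7942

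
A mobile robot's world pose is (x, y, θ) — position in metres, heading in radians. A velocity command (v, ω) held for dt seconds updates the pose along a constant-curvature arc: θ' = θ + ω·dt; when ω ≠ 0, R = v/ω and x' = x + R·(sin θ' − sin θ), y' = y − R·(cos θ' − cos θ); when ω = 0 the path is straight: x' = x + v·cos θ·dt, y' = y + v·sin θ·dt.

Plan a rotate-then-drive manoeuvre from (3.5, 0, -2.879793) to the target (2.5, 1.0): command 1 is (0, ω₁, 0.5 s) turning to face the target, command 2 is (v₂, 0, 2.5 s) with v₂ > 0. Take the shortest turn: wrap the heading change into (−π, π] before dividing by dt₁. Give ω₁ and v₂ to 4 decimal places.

heading to target = atan2(1−0, 2.5−3.5) = 2.3562
Δθ = wrap(2.3562 − -2.8798) = -1.0472; ω₁ = Δθ/dt₁ = -2.0944
distance = √((2.5−3.5)² + (1−0)²) = 1.4142; v₂ = distance/dt₂ = 0.5657

ω₁ = -2.0944, v₂ = 0.5657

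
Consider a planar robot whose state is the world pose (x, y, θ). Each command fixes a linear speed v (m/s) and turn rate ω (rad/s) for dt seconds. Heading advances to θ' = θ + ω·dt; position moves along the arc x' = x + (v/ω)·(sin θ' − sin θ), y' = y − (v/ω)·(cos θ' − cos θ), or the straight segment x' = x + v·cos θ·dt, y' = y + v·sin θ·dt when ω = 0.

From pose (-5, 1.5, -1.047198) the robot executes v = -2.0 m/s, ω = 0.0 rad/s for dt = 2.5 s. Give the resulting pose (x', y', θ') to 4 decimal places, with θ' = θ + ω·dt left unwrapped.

(-7.5000, 5.8301, -1.0472)

θ' = -1.0472 + 0.0·2.5 = -1.0472
ω = 0 → straight: x' = -5 + -2.0·cos(-1.0472)·2.5 = -7.5000
y' = 1.5 + -2.0·sin(-1.0472)·2.5 = 5.8301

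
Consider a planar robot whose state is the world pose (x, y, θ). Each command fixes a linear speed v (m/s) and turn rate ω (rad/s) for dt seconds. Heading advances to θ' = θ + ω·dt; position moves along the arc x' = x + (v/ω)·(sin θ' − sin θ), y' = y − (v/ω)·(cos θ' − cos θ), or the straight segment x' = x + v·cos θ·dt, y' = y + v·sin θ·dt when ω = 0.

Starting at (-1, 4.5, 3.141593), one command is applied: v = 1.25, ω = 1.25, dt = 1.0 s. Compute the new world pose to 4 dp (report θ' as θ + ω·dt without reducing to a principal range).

(-1.9490, 3.8153, 4.3916)

θ' = 3.1416 + 1.25·1.0 = 4.3916
R = v/ω = 1.25/1.25 = 1.0000
x' = -1 + 1.0000·(sin 4.3916 − sin 3.1416) = -1.9490
y' = 4.5 − 1.0000·(cos 4.3916 − cos 3.1416) = 3.8153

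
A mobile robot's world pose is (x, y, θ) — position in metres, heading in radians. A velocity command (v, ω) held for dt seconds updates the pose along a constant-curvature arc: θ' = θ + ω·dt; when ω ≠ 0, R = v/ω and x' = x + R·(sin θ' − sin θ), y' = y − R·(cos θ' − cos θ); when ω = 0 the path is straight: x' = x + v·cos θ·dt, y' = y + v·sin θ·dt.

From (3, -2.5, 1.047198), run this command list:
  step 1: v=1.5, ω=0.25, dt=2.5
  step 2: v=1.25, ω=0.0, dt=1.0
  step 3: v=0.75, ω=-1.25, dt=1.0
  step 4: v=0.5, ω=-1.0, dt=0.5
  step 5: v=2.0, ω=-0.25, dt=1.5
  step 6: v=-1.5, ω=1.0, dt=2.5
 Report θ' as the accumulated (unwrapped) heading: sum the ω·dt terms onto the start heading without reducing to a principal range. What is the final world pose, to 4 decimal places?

(5.1302, 0.1827, 2.0472)

step 1: θ'=1.6722 (R=6.0000) → pose (3.7730, 1.1074, 1.6722)
step 2: θ'=1.6722 (straight) → pose (3.6465, 2.3509, 1.6722)
step 3: θ'=0.4222 (R=-0.6000) → pose (3.9975, 2.9590, 0.4222)
step 4: θ'=-0.0778 (R=-0.5000) → pose (4.2413, 3.0014, -0.0778)
step 5: θ'=-0.4528 (R=-8.0000) → pose (7.1194, 2.2194, -0.4528)
step 6: θ'=2.0472 (R=-1.5000) → pose (5.1302, 0.1827, 2.0472)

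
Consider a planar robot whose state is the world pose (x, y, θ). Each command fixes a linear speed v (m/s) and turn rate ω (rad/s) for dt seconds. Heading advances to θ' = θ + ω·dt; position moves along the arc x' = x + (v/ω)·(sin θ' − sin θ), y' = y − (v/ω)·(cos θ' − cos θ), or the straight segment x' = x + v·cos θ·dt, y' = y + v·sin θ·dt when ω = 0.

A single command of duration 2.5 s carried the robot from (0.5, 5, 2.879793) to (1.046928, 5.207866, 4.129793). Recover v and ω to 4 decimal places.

Δθ = 4.129793 − 2.879793 = 1.250000
ω = Δθ/dt = 1.250000/2.5 = 0.5000
R = Δx/(sin θ' − sin θ) = -0.5000
v = R·ω = -0.5000·0.5000 = -0.2500

v = -0.2500, ω = 0.5000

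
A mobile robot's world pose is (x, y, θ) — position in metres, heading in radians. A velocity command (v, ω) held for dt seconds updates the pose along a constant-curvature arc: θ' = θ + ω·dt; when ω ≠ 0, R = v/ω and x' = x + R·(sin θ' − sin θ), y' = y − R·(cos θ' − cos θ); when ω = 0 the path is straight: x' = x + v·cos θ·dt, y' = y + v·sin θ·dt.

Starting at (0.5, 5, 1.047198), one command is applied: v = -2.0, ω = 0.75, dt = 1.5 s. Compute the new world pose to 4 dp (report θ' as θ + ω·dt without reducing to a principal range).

θ' = 1.0472 + 0.75·1.5 = 2.1722
R = v/ω = -2.0/0.75 = -2.6667
x' = 0.5 + -2.6667·(sin 2.1722 − sin 1.0472) = 0.6106
y' = 5 − -2.6667·(cos 2.1722 − cos 1.0472) = 2.1579

(0.6106, 2.1579, 2.1722)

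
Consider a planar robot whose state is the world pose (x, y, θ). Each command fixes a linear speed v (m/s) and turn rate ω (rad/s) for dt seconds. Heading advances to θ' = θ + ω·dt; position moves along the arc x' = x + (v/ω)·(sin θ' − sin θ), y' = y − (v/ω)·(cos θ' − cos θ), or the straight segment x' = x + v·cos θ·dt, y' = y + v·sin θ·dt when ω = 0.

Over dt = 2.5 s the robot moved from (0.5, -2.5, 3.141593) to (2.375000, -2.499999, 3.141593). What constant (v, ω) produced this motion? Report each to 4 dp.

Δθ = 3.141593 − 3.141593 = 0.000000
ω = Δθ/dt = 0.000000/2.5 = 0.0000
ω = 0 → v = (Δx·cos θ + Δy·sin θ)/dt = -0.7500

v = -0.7500, ω = 0.0000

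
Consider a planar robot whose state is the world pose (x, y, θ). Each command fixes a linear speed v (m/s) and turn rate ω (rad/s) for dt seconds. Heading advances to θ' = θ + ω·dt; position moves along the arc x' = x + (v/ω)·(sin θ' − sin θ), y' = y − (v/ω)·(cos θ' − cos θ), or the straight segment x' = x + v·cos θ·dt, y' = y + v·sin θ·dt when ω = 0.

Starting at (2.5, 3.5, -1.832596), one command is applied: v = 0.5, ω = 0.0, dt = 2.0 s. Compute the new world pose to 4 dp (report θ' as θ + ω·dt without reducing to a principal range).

(2.2412, 2.5341, -1.8326)

θ' = -1.8326 + 0.0·2.0 = -1.8326
ω = 0 → straight: x' = 2.5 + 0.5·cos(-1.8326)·2.0 = 2.2412
y' = 3.5 + 0.5·sin(-1.8326)·2.0 = 2.5341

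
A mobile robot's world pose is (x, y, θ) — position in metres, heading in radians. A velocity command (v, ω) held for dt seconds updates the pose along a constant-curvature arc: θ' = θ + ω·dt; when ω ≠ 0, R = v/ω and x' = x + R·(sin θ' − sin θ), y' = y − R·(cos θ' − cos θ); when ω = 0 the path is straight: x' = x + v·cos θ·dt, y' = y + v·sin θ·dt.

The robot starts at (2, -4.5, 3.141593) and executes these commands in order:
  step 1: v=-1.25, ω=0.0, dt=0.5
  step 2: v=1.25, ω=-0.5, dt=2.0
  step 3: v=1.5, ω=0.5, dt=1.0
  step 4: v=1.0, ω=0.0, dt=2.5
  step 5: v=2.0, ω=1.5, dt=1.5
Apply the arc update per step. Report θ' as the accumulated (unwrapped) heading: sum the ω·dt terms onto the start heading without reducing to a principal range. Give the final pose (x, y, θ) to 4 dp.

(-4.7100, -2.5481, 4.8916)

step 1: θ'=3.1416 (straight) → pose (2.6250, -4.5000, 3.1416)
step 2: θ'=2.1416 (R=-2.5000) → pose (0.5213, -3.3508, 2.1416)
step 3: θ'=2.6416 (R=3.0000) → pose (-0.5648, -2.3389, 2.6416)
step 4: θ'=2.6416 (straight) → pose (-2.7588, -1.1404, 2.6416)
step 5: θ'=4.8916 (R=1.3333) → pose (-4.7100, -2.5481, 4.8916)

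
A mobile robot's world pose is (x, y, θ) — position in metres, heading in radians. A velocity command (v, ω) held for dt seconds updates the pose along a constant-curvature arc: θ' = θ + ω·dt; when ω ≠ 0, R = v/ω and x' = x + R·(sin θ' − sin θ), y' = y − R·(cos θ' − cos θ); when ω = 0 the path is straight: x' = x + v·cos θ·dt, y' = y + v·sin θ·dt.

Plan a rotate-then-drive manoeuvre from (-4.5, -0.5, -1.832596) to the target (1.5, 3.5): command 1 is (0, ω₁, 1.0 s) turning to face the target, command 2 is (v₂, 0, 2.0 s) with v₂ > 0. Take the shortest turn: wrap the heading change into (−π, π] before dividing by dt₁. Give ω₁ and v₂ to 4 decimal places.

heading to target = atan2(3.5−-0.5, 1.5−-4.5) = 0.5880
Δθ = wrap(0.5880 − -1.8326) = 2.4206; ω₁ = Δθ/dt₁ = 2.4206
distance = √((1.5−-4.5)² + (3.5−-0.5)²) = 7.2111; v₂ = distance/dt₂ = 3.6056

ω₁ = 2.4206, v₂ = 3.6056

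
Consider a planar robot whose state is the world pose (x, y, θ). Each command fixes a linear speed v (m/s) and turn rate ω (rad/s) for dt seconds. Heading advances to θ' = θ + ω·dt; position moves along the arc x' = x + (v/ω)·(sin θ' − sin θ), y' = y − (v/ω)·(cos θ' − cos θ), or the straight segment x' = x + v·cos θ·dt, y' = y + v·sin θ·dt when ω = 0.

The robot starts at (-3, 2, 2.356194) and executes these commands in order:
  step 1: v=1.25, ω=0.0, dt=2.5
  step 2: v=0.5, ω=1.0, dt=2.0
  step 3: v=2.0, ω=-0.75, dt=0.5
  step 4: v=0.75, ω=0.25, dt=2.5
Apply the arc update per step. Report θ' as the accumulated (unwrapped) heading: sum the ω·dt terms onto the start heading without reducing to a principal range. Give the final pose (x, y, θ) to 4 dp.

step 1: θ'=2.3562 (straight) → pose (-5.2097, 4.2097, 2.3562)
step 2: θ'=4.3562 (R=0.5000) → pose (-6.0319, 4.0305, 4.3562)
step 3: θ'=3.9812 (R=-2.6667) → pose (-6.5462, 3.1797, 3.9812)
step 4: θ'=4.6062 (R=3.0000) → pose (-7.2961, 1.4944, 4.6062)

(-7.2961, 1.4944, 4.6062)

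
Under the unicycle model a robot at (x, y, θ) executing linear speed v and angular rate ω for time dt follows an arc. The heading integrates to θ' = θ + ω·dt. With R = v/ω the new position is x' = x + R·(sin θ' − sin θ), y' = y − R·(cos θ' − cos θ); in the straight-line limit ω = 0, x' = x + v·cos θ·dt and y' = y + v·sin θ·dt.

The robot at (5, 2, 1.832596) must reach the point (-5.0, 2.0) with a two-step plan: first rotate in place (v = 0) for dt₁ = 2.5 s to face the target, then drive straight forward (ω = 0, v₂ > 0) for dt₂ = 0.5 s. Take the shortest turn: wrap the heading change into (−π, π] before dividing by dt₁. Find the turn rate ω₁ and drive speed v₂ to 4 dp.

ω₁ = 0.5236, v₂ = 20.0000

heading to target = atan2(2−2, -5−5) = 3.1416
Δθ = wrap(3.1416 − 1.8326) = 1.3090; ω₁ = Δθ/dt₁ = 0.5236
distance = √((-5−5)² + (2−2)²) = 10.0000; v₂ = distance/dt₂ = 20.0000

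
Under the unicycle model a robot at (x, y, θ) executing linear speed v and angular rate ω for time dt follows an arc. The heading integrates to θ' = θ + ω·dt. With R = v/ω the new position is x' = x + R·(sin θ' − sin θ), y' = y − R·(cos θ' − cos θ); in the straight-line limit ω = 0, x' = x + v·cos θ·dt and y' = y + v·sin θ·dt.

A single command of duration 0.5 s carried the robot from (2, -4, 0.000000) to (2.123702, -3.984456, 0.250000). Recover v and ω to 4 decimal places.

Δθ = 0.250000 − 0.000000 = 0.250000
ω = Δθ/dt = 0.250000/0.5 = 0.5000
R = Δx/(sin θ' − sin θ) = 0.5000
v = R·ω = 0.5000·0.5000 = 0.2500

v = 0.2500, ω = 0.5000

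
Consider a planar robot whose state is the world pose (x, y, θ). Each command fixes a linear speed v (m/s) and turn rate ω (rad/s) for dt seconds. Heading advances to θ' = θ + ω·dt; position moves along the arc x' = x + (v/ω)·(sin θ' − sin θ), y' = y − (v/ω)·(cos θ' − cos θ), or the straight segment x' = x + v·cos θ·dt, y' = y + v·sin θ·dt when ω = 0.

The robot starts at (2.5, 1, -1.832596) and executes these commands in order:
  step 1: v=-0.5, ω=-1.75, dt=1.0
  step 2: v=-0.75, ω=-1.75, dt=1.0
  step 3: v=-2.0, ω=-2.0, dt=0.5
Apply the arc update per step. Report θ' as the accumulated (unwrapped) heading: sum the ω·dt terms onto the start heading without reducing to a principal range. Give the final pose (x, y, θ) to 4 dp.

(2.2006, 0.1302, -6.3326)

step 1: θ'=-3.5826 (R=0.2857) → pose (2.8979, 1.1844, -3.5826)
step 2: θ'=-5.3326 (R=0.4286) → pose (3.0638, 0.5478, -5.3326)
step 3: θ'=-6.3326 (R=1.0000) → pose (2.2006, 0.1302, -6.3326)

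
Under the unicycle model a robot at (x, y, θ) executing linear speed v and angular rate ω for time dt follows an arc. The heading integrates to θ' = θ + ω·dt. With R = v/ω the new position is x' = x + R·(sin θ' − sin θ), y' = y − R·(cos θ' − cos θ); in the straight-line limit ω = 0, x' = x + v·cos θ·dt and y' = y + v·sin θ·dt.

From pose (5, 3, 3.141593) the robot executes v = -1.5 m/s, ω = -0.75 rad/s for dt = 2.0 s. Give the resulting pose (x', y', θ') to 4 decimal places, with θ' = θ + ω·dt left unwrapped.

(6.9950, 1.1415, 1.6416)

θ' = 3.1416 + -0.75·2.0 = 1.6416
R = v/ω = -1.5/-0.75 = 2.0000
x' = 5 + 2.0000·(sin 1.6416 − sin 3.1416) = 6.9950
y' = 3 − 2.0000·(cos 1.6416 − cos 3.1416) = 1.1415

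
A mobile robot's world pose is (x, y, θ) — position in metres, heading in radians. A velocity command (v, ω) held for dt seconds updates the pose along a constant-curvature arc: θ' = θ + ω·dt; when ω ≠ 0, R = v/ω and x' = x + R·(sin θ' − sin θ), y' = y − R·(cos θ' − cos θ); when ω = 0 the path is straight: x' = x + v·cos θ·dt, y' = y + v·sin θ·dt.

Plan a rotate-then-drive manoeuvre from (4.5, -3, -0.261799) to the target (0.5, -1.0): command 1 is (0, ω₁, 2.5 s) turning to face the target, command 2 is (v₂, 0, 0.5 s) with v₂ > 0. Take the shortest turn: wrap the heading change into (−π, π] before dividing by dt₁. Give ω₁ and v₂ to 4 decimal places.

ω₁ = 1.1759, v₂ = 8.9443

heading to target = atan2(-1−-3, 0.5−4.5) = 2.6779
Δθ = wrap(2.6779 − -0.2618) = 2.9397; ω₁ = Δθ/dt₁ = 1.1759
distance = √((0.5−4.5)² + (-1−-3)²) = 4.4721; v₂ = distance/dt₂ = 8.9443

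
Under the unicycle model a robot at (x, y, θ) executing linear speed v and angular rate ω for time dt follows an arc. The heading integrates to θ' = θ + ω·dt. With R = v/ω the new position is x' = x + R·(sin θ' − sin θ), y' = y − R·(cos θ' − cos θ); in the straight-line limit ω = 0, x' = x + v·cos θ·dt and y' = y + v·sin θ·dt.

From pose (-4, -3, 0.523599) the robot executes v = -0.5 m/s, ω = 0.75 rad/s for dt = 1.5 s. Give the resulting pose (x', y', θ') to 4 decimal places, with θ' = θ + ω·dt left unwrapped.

θ' = 0.5236 + 0.75·1.5 = 1.6486
R = v/ω = -0.5/0.75 = -0.6667
x' = -4 + -0.6667·(sin 1.6486 − sin 0.5236) = -4.3313
y' = -3 − -0.6667·(cos 1.6486 − cos 0.5236) = -3.6292

(-4.3313, -3.6292, 1.6486)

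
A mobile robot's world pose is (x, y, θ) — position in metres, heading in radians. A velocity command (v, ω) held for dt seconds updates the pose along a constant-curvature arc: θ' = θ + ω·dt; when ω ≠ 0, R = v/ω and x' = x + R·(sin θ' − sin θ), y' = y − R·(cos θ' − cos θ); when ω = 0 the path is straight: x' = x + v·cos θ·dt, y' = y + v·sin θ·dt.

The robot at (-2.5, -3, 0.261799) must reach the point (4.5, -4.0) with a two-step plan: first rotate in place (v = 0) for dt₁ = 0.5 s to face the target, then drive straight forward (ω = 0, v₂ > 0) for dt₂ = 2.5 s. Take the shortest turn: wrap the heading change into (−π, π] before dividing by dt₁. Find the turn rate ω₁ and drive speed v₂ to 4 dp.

heading to target = atan2(-4−-3, 4.5−-2.5) = -0.1419
Δθ = wrap(-0.1419 − 0.2618) = -0.4037; ω₁ = Δθ/dt₁ = -0.8074
distance = √((4.5−-2.5)² + (-4−-3)²) = 7.0711; v₂ = distance/dt₂ = 2.8284

ω₁ = -0.8074, v₂ = 2.8284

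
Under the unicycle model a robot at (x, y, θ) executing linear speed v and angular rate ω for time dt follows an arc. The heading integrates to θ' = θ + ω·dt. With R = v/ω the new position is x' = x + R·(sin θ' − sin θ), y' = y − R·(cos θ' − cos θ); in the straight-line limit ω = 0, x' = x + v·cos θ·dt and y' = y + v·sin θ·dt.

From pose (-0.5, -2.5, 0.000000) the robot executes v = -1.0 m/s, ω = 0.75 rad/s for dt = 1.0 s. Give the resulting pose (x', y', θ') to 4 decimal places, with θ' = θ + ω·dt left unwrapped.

θ' = 0.0000 + 0.75·1.0 = 0.7500
R = v/ω = -1.0/0.75 = -1.3333
x' = -0.5 + -1.3333·(sin 0.7500 − sin 0.0000) = -1.4089
y' = -2.5 − -1.3333·(cos 0.7500 − cos 0.0000) = -2.8577

(-1.4089, -2.8577, 0.7500)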